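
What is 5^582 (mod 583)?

5^1 ≡ 5 (mod 583)
5^2 ≡ 5^2 = 25 ≡ 25 (mod 583)
5^4 ≡ 25^2 = 625 ≡ 42 (mod 583)
5^8 ≡ 42^2 = 1764 ≡ 15 (mod 583)
5^16 ≡ 15^2 = 225 ≡ 225 (mod 583)
5^32 ≡ 225^2 = 50625 ≡ 487 (mod 583)
5^64 ≡ 487^2 = 237169 ≡ 471 (mod 583)
5^128 ≡ 471^2 = 221841 ≡ 301 (mod 583)
5^256 ≡ 301^2 = 90601 ≡ 236 (mod 583)
5^512 ≡ 236^2 = 55696 ≡ 311 (mod 583)
582 = 512 + 64 + 4 + 2 in binary powers of 2.
So 5^582 ≡ 311 · 471 · 42 · 25 ≡ 322 (mod 583).
Since 322 ≠ 1, base 5 is a Fermat witness: 583 is composite.

322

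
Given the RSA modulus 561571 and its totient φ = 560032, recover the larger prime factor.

947

φ(n) = (p−1)(q−1) = n − (p+q) + 1, so p + q = 561571 − 560032 + 1 = 1540.
p and q are the roots of t² − 1540t + 561571 = 0.
Discriminant: 1540² − 4·561571 = 2371600 − 2246284 = 125316; √125316 = 354.
q = (1540 − 354)/2 = 593, p = (1540 + 354)/2 = 947.
Check: 593 · 947 = 561571.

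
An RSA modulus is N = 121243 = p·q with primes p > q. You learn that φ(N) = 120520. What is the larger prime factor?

461

φ(n) = (p−1)(q−1) = n − (p+q) + 1, so p + q = 121243 − 120520 + 1 = 724.
p and q are the roots of t² − 724t + 121243 = 0.
Discriminant: 724² − 4·121243 = 524176 − 484972 = 39204; √39204 = 198.
q = (724 − 198)/2 = 263, p = (724 + 198)/2 = 461.
Check: 263 · 461 = 121243.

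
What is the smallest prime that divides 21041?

53

21041 is odd.
Digit sum 8, not divisible by 3.
Ends in 1: not divisible by 5.
7: 21041 = 7·3005 + 6
11: 21041 = 11·1912 + 9
13: 21041 = 13·1618 + 7
17: 21041 = 17·1237 + 12
19: 21041 = 19·1107 + 8
23: 21041 = 23·914 + 19
29: 21041 = 29·725 + 16
31: 21041 = 31·678 + 23
37: 21041 = 37·568 + 25
41: 21041 = 41·513 + 8
43: 21041 = 43·489 + 14
47: 21041 = 47·447 + 32
53: 21041 = 53·397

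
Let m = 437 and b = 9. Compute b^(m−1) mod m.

9^1 ≡ 9 (mod 437)
9^2 ≡ 9^2 = 81 ≡ 81 (mod 437)
9^4 ≡ 81^2 = 6561 ≡ 6 (mod 437)
9^8 ≡ 6^2 = 36 ≡ 36 (mod 437)
9^16 ≡ 36^2 = 1296 ≡ 422 (mod 437)
9^32 ≡ 422^2 = 178084 ≡ 225 (mod 437)
9^64 ≡ 225^2 = 50625 ≡ 370 (mod 437)
9^128 ≡ 370^2 = 136900 ≡ 119 (mod 437)
9^256 ≡ 119^2 = 14161 ≡ 177 (mod 437)
436 = 256 + 128 + 32 + 16 + 4 in binary powers of 2.
So 9^436 ≡ 177 · 119 · 225 · 422 · 6 ≡ 234 (mod 437).
Since 234 ≠ 1, base 9 is a Fermat witness: 437 is composite.

234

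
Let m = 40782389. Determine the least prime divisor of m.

97

40782389 is odd.
Digit sum 41, not divisible by 3.
Ends in 9: not divisible by 5.
7: 40782389 = 7·5826055 + 4
11: 40782389 = 11·3707489 + 10
13: 40782389 = 13·3137106 + 11
17: 40782389 = 17·2398964 + 1
19: 40782389 = 19·2146441 + 10
23: 40782389 = 23·1773147 + 8
29: 40782389 = 29·1406289 + 8
31: 40782389 = 31·1315560 + 29
37: 40782389 = 37·1102226 + 27
41: 40782389 = 41·994692 + 17
43: 40782389 = 43·948427 + 28
47: 40782389 = 47·867710 + 19
53: 40782389 = 53·769479 + 2
59: 40782389 = 59·691226 + 55
61: 40782389 = 61·668563 + 46
67: 40782389 = 67·608692 + 25
71: 40782389 = 71·574399 + 60
73: 40782389 = 73·558662 + 63
79: 40782389 = 79·516232 + 61
83: 40782389 = 83·491354 + 7
89: 40782389 = 89·458229 + 8
97: 40782389 = 97·420437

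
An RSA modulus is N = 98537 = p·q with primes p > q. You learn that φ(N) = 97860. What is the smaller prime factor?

φ(n) = (p−1)(q−1) = n − (p+q) + 1, so p + q = 98537 − 97860 + 1 = 678.
p and q are the roots of t² − 678t + 98537 = 0.
Discriminant: 678² − 4·98537 = 459684 − 394148 = 65536; √65536 = 256.
q = (678 − 256)/2 = 211, p = (678 + 256)/2 = 467.
Check: 211 · 467 = 98537.

211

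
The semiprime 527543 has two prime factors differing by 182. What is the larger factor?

Since p = q + 182, we have 527543 = q(q + 182), so q² + 182q − 527543 = 0.
Discriminant: 182² + 4·527543 = 33124 + 2110172 = 2143296; √2143296 = 1464.
q = (−182 + 1464)/2 = 641, and p = q + 182 = 823.
Check: 641 · 823 = 527543.

823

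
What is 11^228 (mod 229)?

11^1 ≡ 11 (mod 229)
11^2 ≡ 11^2 = 121 ≡ 121 (mod 229)
11^4 ≡ 121^2 = 14641 ≡ 214 (mod 229)
11^8 ≡ 214^2 = 45796 ≡ 225 (mod 229)
11^16 ≡ 225^2 = 50625 ≡ 16 (mod 229)
11^32 ≡ 16^2 = 256 ≡ 27 (mod 229)
11^64 ≡ 27^2 = 729 ≡ 42 (mod 229)
11^128 ≡ 42^2 = 1764 ≡ 161 (mod 229)
228 = 128 + 64 + 32 + 4 in binary powers of 2.
So 11^228 ≡ 161 · 42 · 27 · 214 ≡ 1 (mod 229).
Since the result is 1, base 11 gives no evidence that 229 is composite.

1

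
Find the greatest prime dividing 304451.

304451 = 7 · 43493
43493 = 23 · 1891
1891 = 31 · 61
61 is prime.
So 304451 = 7 · 23 · 31 · 61; the largest prime factor is 61.

61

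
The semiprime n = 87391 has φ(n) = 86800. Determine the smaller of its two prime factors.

φ(n) = (p−1)(q−1) = n − (p+q) + 1, so p + q = 87391 − 86800 + 1 = 592.
p and q are the roots of t² − 592t + 87391 = 0.
Discriminant: 592² − 4·87391 = 350464 − 349564 = 900; √900 = 30.
q = (592 − 30)/2 = 281, p = (592 + 30)/2 = 311.
Check: 281 · 311 = 87391.

281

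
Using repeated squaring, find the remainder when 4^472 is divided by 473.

4^1 ≡ 4 (mod 473)
4^2 ≡ 4^2 = 16 ≡ 16 (mod 473)
4^4 ≡ 16^2 = 256 ≡ 256 (mod 473)
4^8 ≡ 256^2 = 65536 ≡ 262 (mod 473)
4^16 ≡ 262^2 = 68644 ≡ 59 (mod 473)
4^32 ≡ 59^2 = 3481 ≡ 170 (mod 473)
4^64 ≡ 170^2 = 28900 ≡ 47 (mod 473)
4^128 ≡ 47^2 = 2209 ≡ 317 (mod 473)
4^256 ≡ 317^2 = 100489 ≡ 213 (mod 473)
472 = 256 + 128 + 64 + 16 + 8 in binary powers of 2.
So 4^472 ≡ 213 · 317 · 47 · 59 · 262 ≡ 236 (mod 473).
Since 236 ≠ 1, base 4 is a Fermat witness: 473 is composite.

236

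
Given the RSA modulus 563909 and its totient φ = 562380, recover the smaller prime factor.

619

φ(n) = (p−1)(q−1) = n − (p+q) + 1, so p + q = 563909 − 562380 + 1 = 1530.
p and q are the roots of t² − 1530t + 563909 = 0.
Discriminant: 1530² − 4·563909 = 2340900 − 2255636 = 85264; √85264 = 292.
q = (1530 − 292)/2 = 619, p = (1530 + 292)/2 = 911.
Check: 619 · 911 = 563909.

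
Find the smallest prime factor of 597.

597 is odd.
Digit sum 21, divisible by 3.

3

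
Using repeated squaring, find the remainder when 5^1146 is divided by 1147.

249

5^1 ≡ 5 (mod 1147)
5^2 ≡ 5^2 = 25 ≡ 25 (mod 1147)
5^4 ≡ 25^2 = 625 ≡ 625 (mod 1147)
5^8 ≡ 625^2 = 390625 ≡ 645 (mod 1147)
5^16 ≡ 645^2 = 416025 ≡ 811 (mod 1147)
5^32 ≡ 811^2 = 657721 ≡ 490 (mod 1147)
5^64 ≡ 490^2 = 240100 ≡ 377 (mod 1147)
5^128 ≡ 377^2 = 142129 ≡ 1048 (mod 1147)
5^256 ≡ 1048^2 = 1098304 ≡ 625 (mod 1147)
5^512 ≡ 625^2 = 390625 ≡ 645 (mod 1147)
5^1024 ≡ 645^2 = 416025 ≡ 811 (mod 1147)
1146 = 1024 + 64 + 32 + 16 + 8 + 2 in binary powers of 2.
So 5^1146 ≡ 811 · 377 · 490 · 811 · 645 · 25 ≡ 249 (mod 1147).
Since 249 ≠ 1, base 5 is a Fermat witness: 1147 is composite.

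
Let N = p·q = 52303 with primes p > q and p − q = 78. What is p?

Since p = q + 78, we have 52303 = q(q + 78), so q² + 78q − 52303 = 0.
Discriminant: 78² + 4·52303 = 6084 + 209212 = 215296; √215296 = 464.
q = (−78 + 464)/2 = 193, and p = q + 78 = 271.
Check: 193 · 271 = 52303.

271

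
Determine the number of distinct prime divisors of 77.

2

77 = 7 · 11
77 = 7 · 11, which has 2 distinct prime factors.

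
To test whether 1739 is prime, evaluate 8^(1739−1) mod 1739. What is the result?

8^1 ≡ 8 (mod 1739)
8^2 ≡ 8^2 = 64 ≡ 64 (mod 1739)
8^4 ≡ 64^2 = 4096 ≡ 618 (mod 1739)
8^8 ≡ 618^2 = 381924 ≡ 1083 (mod 1739)
8^16 ≡ 1083^2 = 1172889 ≡ 803 (mod 1739)
8^32 ≡ 803^2 = 644809 ≡ 1379 (mod 1739)
8^64 ≡ 1379^2 = 1901641 ≡ 914 (mod 1739)
8^128 ≡ 914^2 = 835396 ≡ 676 (mod 1739)
8^256 ≡ 676^2 = 456976 ≡ 1358 (mod 1739)
8^512 ≡ 1358^2 = 1844164 ≡ 824 (mod 1739)
8^1024 ≡ 824^2 = 678976 ≡ 766 (mod 1739)
1738 = 1024 + 512 + 128 + 64 + 8 + 2 in binary powers of 2.
So 8^1738 ≡ 766 · 824 · 676 · 914 · 1083 · 64 ≡ 159 (mod 1739).
Since 159 ≠ 1, base 8 is a Fermat witness: 1739 is composite.

159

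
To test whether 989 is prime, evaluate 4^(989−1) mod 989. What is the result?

864

4^1 ≡ 4 (mod 989)
4^2 ≡ 4^2 = 16 ≡ 16 (mod 989)
4^4 ≡ 16^2 = 256 ≡ 256 (mod 989)
4^8 ≡ 256^2 = 65536 ≡ 262 (mod 989)
4^16 ≡ 262^2 = 68644 ≡ 403 (mod 989)
4^32 ≡ 403^2 = 162409 ≡ 213 (mod 989)
4^64 ≡ 213^2 = 45369 ≡ 864 (mod 989)
4^128 ≡ 864^2 = 746496 ≡ 790 (mod 989)
4^256 ≡ 790^2 = 624100 ≡ 41 (mod 989)
4^512 ≡ 41^2 = 1681 ≡ 692 (mod 989)
988 = 512 + 256 + 128 + 64 + 16 + 8 + 4 in binary powers of 2.
So 4^988 ≡ 692 · 41 · 790 · 864 · 403 · 262 · 256 ≡ 864 (mod 989).
Since 864 ≠ 1, base 4 is a Fermat witness: 989 is composite.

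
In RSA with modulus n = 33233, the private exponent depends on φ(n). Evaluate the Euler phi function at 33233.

32868

Factor: 33233 = 167 · 199.
φ(33233) = (167−1) · (199−1) = 166 · 198 = 32868.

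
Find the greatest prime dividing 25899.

97

25899 = 3 · 8633
8633 = 89 · 97
97 is prime.
So 25899 = 3 · 89 · 97; the largest prime factor is 97.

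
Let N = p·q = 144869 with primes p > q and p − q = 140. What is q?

Since p = q + 140, we have 144869 = q(q + 140), so q² + 140q − 144869 = 0.
Discriminant: 140² + 4·144869 = 19600 + 579476 = 599076; √599076 = 774.
q = (−140 + 774)/2 = 317, and p = q + 140 = 457.
Check: 317 · 457 = 144869.

317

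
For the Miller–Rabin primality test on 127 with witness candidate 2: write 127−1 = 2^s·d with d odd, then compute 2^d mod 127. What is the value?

127 − 1 = 126 = 2^1 · 63, so d = 63.
2^1 ≡ 2 (mod 127)
2^2 ≡ 2^2 = 4 ≡ 4 (mod 127)
2^4 ≡ 4^2 = 16 ≡ 16 (mod 127)
2^8 ≡ 16^2 = 256 ≡ 2 (mod 127)
2^16 ≡ 2^2 = 4 ≡ 4 (mod 127)
2^32 ≡ 4^2 = 16 ≡ 16 (mod 127)
63 = 32 + 16 + 8 + 4 + 2 + 1 in binary powers of 2.
So 2^63 ≡ 16 · 4 · 2 · 16 · 4 · 2 ≡ 1 (mod 127).
Since 2^d ≡ 1 (mod 127), base 2 does not prove 127 composite.

1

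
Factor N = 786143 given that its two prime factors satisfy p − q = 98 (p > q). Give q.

839

Since p = q + 98, we have 786143 = q(q + 98), so q² + 98q − 786143 = 0.
Discriminant: 98² + 4·786143 = 9604 + 3144572 = 3154176; √3154176 = 1776.
q = (−98 + 1776)/2 = 839, and p = q + 98 = 937.
Check: 839 · 937 = 786143.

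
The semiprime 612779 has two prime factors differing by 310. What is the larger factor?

Since p = q + 310, we have 612779 = q(q + 310), so q² + 310q − 612779 = 0.
Discriminant: 310² + 4·612779 = 96100 + 2451116 = 2547216; √2547216 = 1596.
q = (−310 + 1596)/2 = 643, and p = q + 310 = 953.
Check: 643 · 953 = 612779.

953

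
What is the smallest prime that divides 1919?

1919 is odd.
Digit sum 20, not divisible by 3.
Ends in 9: not divisible by 5.
7: 1919 = 7·274 + 1
11: 1919 = 11·174 + 5
13: 1919 = 13·147 + 8
17: 1919 = 17·112 + 15
19: 1919 = 19·101

19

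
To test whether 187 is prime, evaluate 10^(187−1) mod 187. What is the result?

155

10^1 ≡ 10 (mod 187)
10^2 ≡ 10^2 = 100 ≡ 100 (mod 187)
10^4 ≡ 100^2 = 10000 ≡ 89 (mod 187)
10^8 ≡ 89^2 = 7921 ≡ 67 (mod 187)
10^16 ≡ 67^2 = 4489 ≡ 1 (mod 187)
10^32 ≡ 1^2 = 1 ≡ 1 (mod 187)
10^64 ≡ 1^2 = 1 ≡ 1 (mod 187)
10^128 ≡ 1^2 = 1 ≡ 1 (mod 187)
186 = 128 + 32 + 16 + 8 + 2 in binary powers of 2.
So 10^186 ≡ 1 · 1 · 1 · 67 · 100 ≡ 155 (mod 187).
Since 155 ≠ 1, base 10 is a Fermat witness: 187 is composite.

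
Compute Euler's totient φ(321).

Factor: 321 = 3 · 107.
φ(321) = (3−1) · (107−1) = 2 · 106 = 212.

212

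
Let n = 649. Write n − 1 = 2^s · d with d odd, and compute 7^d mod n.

315

649 − 1 = 648 = 2^3 · 81, so d = 81.
7^1 ≡ 7 (mod 649)
7^2 ≡ 7^2 = 49 ≡ 49 (mod 649)
7^4 ≡ 49^2 = 2401 ≡ 454 (mod 649)
7^8 ≡ 454^2 = 206116 ≡ 383 (mod 649)
7^16 ≡ 383^2 = 146689 ≡ 15 (mod 649)
7^32 ≡ 15^2 = 225 ≡ 225 (mod 649)
7^64 ≡ 225^2 = 50625 ≡ 3 (mod 649)
81 = 64 + 16 + 1 in binary powers of 2.
So 7^81 ≡ 3 · 15 · 7 ≡ 315 (mod 649).
Squaring chain: 315 → 577 → 641; never reaches −1, so base 7 is a Miller–Rabin witness that 649 is composite.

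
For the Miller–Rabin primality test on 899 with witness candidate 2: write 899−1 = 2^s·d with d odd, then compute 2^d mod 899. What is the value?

698

899 − 1 = 898 = 2^1 · 449, so d = 449.
2^1 ≡ 2 (mod 899)
2^2 ≡ 2^2 = 4 ≡ 4 (mod 899)
2^4 ≡ 4^2 = 16 ≡ 16 (mod 899)
2^8 ≡ 16^2 = 256 ≡ 256 (mod 899)
2^16 ≡ 256^2 = 65536 ≡ 808 (mod 899)
2^32 ≡ 808^2 = 652864 ≡ 190 (mod 899)
2^64 ≡ 190^2 = 36100 ≡ 140 (mod 899)
2^128 ≡ 140^2 = 19600 ≡ 721 (mod 899)
2^256 ≡ 721^2 = 519841 ≡ 219 (mod 899)
449 = 256 + 128 + 64 + 1 in binary powers of 2.
So 2^449 ≡ 219 · 721 · 140 · 2 ≡ 698 (mod 899).
Squaring chain: 698; never reaches −1, so base 2 is a Miller–Rabin witness that 899 is composite.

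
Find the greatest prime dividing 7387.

7387 = 83 · 89
89 is prime.
So 7387 = 83 · 89; the largest prime factor is 89.

89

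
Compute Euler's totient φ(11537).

Factor: 11537 = 83 · 139.
φ(11537) = (83−1) · (139−1) = 82 · 138 = 11316.

11316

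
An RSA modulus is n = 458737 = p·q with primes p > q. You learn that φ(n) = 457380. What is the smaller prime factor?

631

φ(n) = (p−1)(q−1) = n − (p+q) + 1, so p + q = 458737 − 457380 + 1 = 1358.
p and q are the roots of t² − 1358t + 458737 = 0.
Discriminant: 1358² − 4·458737 = 1844164 − 1834948 = 9216; √9216 = 96.
q = (1358 − 96)/2 = 631, p = (1358 + 96)/2 = 727.
Check: 631 · 727 = 458737.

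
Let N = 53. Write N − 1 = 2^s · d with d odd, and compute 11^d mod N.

52

53 − 1 = 52 = 2^2 · 13, so d = 13.
11^1 ≡ 11 (mod 53)
11^2 ≡ 11^2 = 121 ≡ 15 (mod 53)
11^4 ≡ 15^2 = 225 ≡ 13 (mod 53)
11^8 ≡ 13^2 = 169 ≡ 10 (mod 53)
13 = 8 + 4 + 1 in binary powers of 2.
So 11^13 ≡ 10 · 13 · 11 ≡ 52 (mod 53).
Since 11^d ≡ 52 (mod 53), base 11 does not prove 53 composite.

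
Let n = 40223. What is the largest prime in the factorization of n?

40223 = 19 · 2117
2117 = 29 · 73
73 is prime.
So 40223 = 19 · 29 · 73; the largest prime factor is 73.

73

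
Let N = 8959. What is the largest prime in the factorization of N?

31

8959 = 17 · 527
527 = 17 · 31
31 is prime.
So 8959 = 17^2 · 31; the largest prime factor is 31.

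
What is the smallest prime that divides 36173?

36173 is odd.
Digit sum 20, not divisible by 3.
Ends in 3: not divisible by 5.
7: 36173 = 7·5167 + 4
11: 36173 = 11·3288 + 5
13: 36173 = 13·2782 + 7
17: 36173 = 17·2127 + 14
19: 36173 = 19·1903 + 16
23: 36173 = 23·1572 + 17
29: 36173 = 29·1247 + 10
31: 36173 = 31·1166 + 27
37: 36173 = 37·977 + 24
41: 36173 = 41·882 + 11
43: 36173 = 43·841 + 10
47: 36173 = 47·769 + 30
53: 36173 = 53·682 + 27
59: 36173 = 59·613 + 6
61: 36173 = 61·593

61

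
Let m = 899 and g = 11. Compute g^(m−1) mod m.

11^1 ≡ 11 (mod 899)
11^2 ≡ 11^2 = 121 ≡ 121 (mod 899)
11^4 ≡ 121^2 = 14641 ≡ 257 (mod 899)
11^8 ≡ 257^2 = 66049 ≡ 422 (mod 899)
11^16 ≡ 422^2 = 178084 ≡ 82 (mod 899)
11^32 ≡ 82^2 = 6724 ≡ 431 (mod 899)
11^64 ≡ 431^2 = 185761 ≡ 567 (mod 899)
11^128 ≡ 567^2 = 321489 ≡ 546 (mod 899)
11^256 ≡ 546^2 = 298116 ≡ 547 (mod 899)
11^512 ≡ 547^2 = 299209 ≡ 741 (mod 899)
898 = 512 + 256 + 128 + 2 in binary powers of 2.
So 11^898 ≡ 741 · 547 · 546 · 121 ≡ 382 (mod 899).
Since 382 ≠ 1, base 11 is a Fermat witness: 899 is composite.

382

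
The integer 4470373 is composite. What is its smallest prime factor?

4470373 is odd.
Digit sum 28, not divisible by 3.
Ends in 3: not divisible by 5.
7: 4470373 = 7·638624 + 5
11: 4470373 = 11·406397 + 6
13: 4470373 = 13·343874 + 11
17: 4470373 = 17·262963 + 2
19: 4470373 = 19·235282 + 15
23: 4470373 = 23·194364 + 1
29: 4470373 = 29·154150 + 23
31: 4470373 = 31·144205 + 18
37: 4470373 = 37·120820 + 33
41: 4470373 = 41·109033 + 20
43: 4470373 = 43·103962 + 7
47: 4470373 = 47·95114 + 15
53: 4470373 = 53·84346 + 35
59: 4470373 = 59·75769 + 2
61: 4470373 = 61·73284 + 49
67: 4470373 = 67·66721 + 66
71: 4470373 = 71·62963

71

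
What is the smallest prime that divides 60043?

60043 is odd.
Digit sum 13, not divisible by 3.
Ends in 3: not divisible by 5.
7: 60043 = 7·8577 + 4
11: 60043 = 11·5458 + 5
13: 60043 = 13·4618 + 9
17: 60043 = 17·3531 + 16
19: 60043 = 19·3160 + 3
23: 60043 = 23·2610 + 13
29: 60043 = 29·2070 + 13
31: 60043 = 31·1936 + 27
37: 60043 = 37·1622 + 29
41: 60043 = 41·1464 + 19
43: 60043 = 43·1396 + 15
47: 60043 = 47·1277 + 24
53: 60043 = 53·1132 + 47
59: 60043 = 59·1017 + 40
61: 60043 = 61·984 + 19
67: 60043 = 67·896 + 11
71: 60043 = 71·845 + 48
73: 60043 = 73·822 + 37
79: 60043 = 79·760 + 3
83: 60043 = 83·723 + 34
89: 60043 = 89·674 + 57
97: 60043 = 97·619

97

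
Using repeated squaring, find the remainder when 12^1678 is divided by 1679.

12^1 ≡ 12 (mod 1679)
12^2 ≡ 12^2 = 144 ≡ 144 (mod 1679)
12^4 ≡ 144^2 = 20736 ≡ 588 (mod 1679)
12^8 ≡ 588^2 = 345744 ≡ 1549 (mod 1679)
12^16 ≡ 1549^2 = 2399401 ≡ 110 (mod 1679)
12^32 ≡ 110^2 = 12100 ≡ 347 (mod 1679)
12^64 ≡ 347^2 = 120409 ≡ 1200 (mod 1679)
12^128 ≡ 1200^2 = 1440000 ≡ 1097 (mod 1679)
12^256 ≡ 1097^2 = 1203409 ≡ 1245 (mod 1679)
12^512 ≡ 1245^2 = 1550025 ≡ 308 (mod 1679)
12^1024 ≡ 308^2 = 94864 ≡ 840 (mod 1679)
1678 = 1024 + 512 + 128 + 8 + 4 + 2 in binary powers of 2.
So 12^1678 ≡ 840 · 308 · 1097 · 1549 · 588 · 144 ≡ 653 (mod 1679).
Since 653 ≠ 1, base 12 is a Fermat witness: 1679 is composite.

653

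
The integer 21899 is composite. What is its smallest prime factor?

21899 is odd.
Digit sum 29, not divisible by 3.
Ends in 9: not divisible by 5.
7: 21899 = 7·3128 + 3
11: 21899 = 11·1990 + 9
13: 21899 = 13·1684 + 7
17: 21899 = 17·1288 + 3
19: 21899 = 19·1152 + 11
23: 21899 = 23·952 + 3
29: 21899 = 29·755 + 4
31: 21899 = 31·706 + 13
37: 21899 = 37·591 + 32
41: 21899 = 41·534 + 5
43: 21899 = 43·509 + 12
47: 21899 = 47·465 + 44
53: 21899 = 53·413 + 10
59: 21899 = 59·371 + 10
61: 21899 = 61·359

61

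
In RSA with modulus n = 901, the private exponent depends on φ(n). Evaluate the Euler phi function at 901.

Factor: 901 = 17 · 53.
φ(901) = (17−1) · (53−1) = 16 · 52 = 832.

832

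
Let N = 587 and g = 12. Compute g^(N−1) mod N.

1

12^1 ≡ 12 (mod 587)
12^2 ≡ 12^2 = 144 ≡ 144 (mod 587)
12^4 ≡ 144^2 = 20736 ≡ 191 (mod 587)
12^8 ≡ 191^2 = 36481 ≡ 87 (mod 587)
12^16 ≡ 87^2 = 7569 ≡ 525 (mod 587)
12^32 ≡ 525^2 = 275625 ≡ 322 (mod 587)
12^64 ≡ 322^2 = 103684 ≡ 372 (mod 587)
12^128 ≡ 372^2 = 138384 ≡ 439 (mod 587)
12^256 ≡ 439^2 = 192721 ≡ 185 (mod 587)
12^512 ≡ 185^2 = 34225 ≡ 179 (mod 587)
586 = 512 + 64 + 8 + 2 in binary powers of 2.
So 12^586 ≡ 179 · 372 · 87 · 144 ≡ 1 (mod 587).
Since the result is 1, base 12 gives no evidence that 587 is composite.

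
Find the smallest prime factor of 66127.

66127 is odd.
Digit sum 22, not divisible by 3.
Ends in 7: not divisible by 5.
7: 66127 = 7·9446 + 5
11: 66127 = 11·6011 + 6
13: 66127 = 13·5086 + 9
17: 66127 = 17·3889 + 14
19: 66127 = 19·3480 + 7
23: 66127 = 23·2875 + 2
29: 66127 = 29·2280 + 7
31: 66127 = 31·2133 + 4
37: 66127 = 37·1787 + 8
41: 66127 = 41·1612 + 35
43: 66127 = 43·1537 + 36
47: 66127 = 47·1406 + 45
53: 66127 = 53·1247 + 36
59: 66127 = 59·1120 + 47
61: 66127 = 61·1084 + 3
67: 66127 = 67·986 + 65
71: 66127 = 71·931 + 26
73: 66127 = 73·905 + 62
79: 66127 = 79·837 + 4
83: 66127 = 83·796 + 59
89: 66127 = 89·743

89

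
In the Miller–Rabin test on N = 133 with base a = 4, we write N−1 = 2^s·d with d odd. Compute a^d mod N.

133 − 1 = 132 = 2^2 · 33, so d = 33.
4^1 ≡ 4 (mod 133)
4^2 ≡ 4^2 = 16 ≡ 16 (mod 133)
4^4 ≡ 16^2 = 256 ≡ 123 (mod 133)
4^8 ≡ 123^2 = 15129 ≡ 100 (mod 133)
4^16 ≡ 100^2 = 10000 ≡ 25 (mod 133)
4^32 ≡ 25^2 = 625 ≡ 93 (mod 133)
33 = 32 + 1 in binary powers of 2.
So 4^33 ≡ 93 · 4 ≡ 106 (mod 133).
Squaring chain: 106 → 64; never reaches −1, so base 4 is a Miller–Rabin witness that 133 is composite.

106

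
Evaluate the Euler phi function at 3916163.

3838464

Factor: 3916163 = 103 · 193 · 197.
φ(3916163) = (103−1) · (193−1) · (197−1) = 102 · 192 · 196 = 3838464.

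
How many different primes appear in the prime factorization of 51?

51 = 3 · 17
51 = 3 · 17, which has 2 distinct prime factors.

2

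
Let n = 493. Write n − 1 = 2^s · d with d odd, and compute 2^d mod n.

76

493 − 1 = 492 = 2^2 · 123, so d = 123.
2^1 ≡ 2 (mod 493)
2^2 ≡ 2^2 = 4 ≡ 4 (mod 493)
2^4 ≡ 4^2 = 16 ≡ 16 (mod 493)
2^8 ≡ 16^2 = 256 ≡ 256 (mod 493)
2^16 ≡ 256^2 = 65536 ≡ 460 (mod 493)
2^32 ≡ 460^2 = 211600 ≡ 103 (mod 493)
2^64 ≡ 103^2 = 10609 ≡ 256 (mod 493)
123 = 64 + 32 + 16 + 8 + 2 + 1 in binary powers of 2.
So 2^123 ≡ 256 · 103 · 460 · 256 · 4 · 2 ≡ 76 (mod 493).
Squaring chain: 76 → 353; never reaches −1, so base 2 is a Miller–Rabin witness that 493 is composite.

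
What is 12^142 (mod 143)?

1

12^1 ≡ 12 (mod 143)
12^2 ≡ 12^2 = 144 ≡ 1 (mod 143)
12^4 ≡ 1^2 = 1 ≡ 1 (mod 143)
12^8 ≡ 1^2 = 1 ≡ 1 (mod 143)
12^16 ≡ 1^2 = 1 ≡ 1 (mod 143)
12^32 ≡ 1^2 = 1 ≡ 1 (mod 143)
12^64 ≡ 1^2 = 1 ≡ 1 (mod 143)
12^128 ≡ 1^2 = 1 ≡ 1 (mod 143)
142 = 128 + 8 + 4 + 2 in binary powers of 2.
So 12^142 ≡ 1 · 1 · 1 · 1 ≡ 1 (mod 143).
Since the result is 1, base 12 gives no evidence that 143 is composite.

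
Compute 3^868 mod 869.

3^1 ≡ 3 (mod 869)
3^2 ≡ 3^2 = 9 ≡ 9 (mod 869)
3^4 ≡ 9^2 = 81 ≡ 81 (mod 869)
3^8 ≡ 81^2 = 6561 ≡ 478 (mod 869)
3^16 ≡ 478^2 = 228484 ≡ 806 (mod 869)
3^32 ≡ 806^2 = 649636 ≡ 493 (mod 869)
3^64 ≡ 493^2 = 243049 ≡ 598 (mod 869)
3^128 ≡ 598^2 = 357604 ≡ 445 (mod 869)
3^256 ≡ 445^2 = 198025 ≡ 762 (mod 869)
3^512 ≡ 762^2 = 580644 ≡ 152 (mod 869)
868 = 512 + 256 + 64 + 32 + 4 in binary powers of 2.
So 3^868 ≡ 152 · 762 · 598 · 493 · 81 ≡ 115 (mod 869).
Since 115 ≠ 1, base 3 is a Fermat witness: 869 is composite.

115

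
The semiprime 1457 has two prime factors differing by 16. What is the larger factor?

Since p = q + 16, we have 1457 = q(q + 16), so q² + 16q − 1457 = 0.
Discriminant: 16² + 4·1457 = 256 + 5828 = 6084; √6084 = 78.
q = (−16 + 78)/2 = 31, and p = q + 16 = 47.
Check: 31 · 47 = 1457.

47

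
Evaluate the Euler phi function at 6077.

5916

Factor: 6077 = 59 · 103.
φ(6077) = (59−1) · (103−1) = 58 · 102 = 5916.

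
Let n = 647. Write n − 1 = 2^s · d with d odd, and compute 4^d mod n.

1

647 − 1 = 646 = 2^1 · 323, so d = 323.
4^1 ≡ 4 (mod 647)
4^2 ≡ 4^2 = 16 ≡ 16 (mod 647)
4^4 ≡ 16^2 = 256 ≡ 256 (mod 647)
4^8 ≡ 256^2 = 65536 ≡ 189 (mod 647)
4^16 ≡ 189^2 = 35721 ≡ 136 (mod 647)
4^32 ≡ 136^2 = 18496 ≡ 380 (mod 647)
4^64 ≡ 380^2 = 144400 ≡ 119 (mod 647)
4^128 ≡ 119^2 = 14161 ≡ 574 (mod 647)
4^256 ≡ 574^2 = 329476 ≡ 153 (mod 647)
323 = 256 + 64 + 2 + 1 in binary powers of 2.
So 4^323 ≡ 153 · 119 · 16 · 4 ≡ 1 (mod 647).
Since 4^d ≡ 1 (mod 647), base 4 does not prove 647 composite.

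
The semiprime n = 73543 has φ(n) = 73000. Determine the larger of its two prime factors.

293

φ(n) = (p−1)(q−1) = n − (p+q) + 1, so p + q = 73543 − 73000 + 1 = 544.
p and q are the roots of t² − 544t + 73543 = 0.
Discriminant: 544² − 4·73543 = 295936 − 294172 = 1764; √1764 = 42.
q = (544 − 42)/2 = 251, p = (544 + 42)/2 = 293.
Check: 251 · 293 = 73543.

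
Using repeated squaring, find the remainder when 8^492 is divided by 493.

8^1 ≡ 8 (mod 493)
8^2 ≡ 8^2 = 64 ≡ 64 (mod 493)
8^4 ≡ 64^2 = 4096 ≡ 152 (mod 493)
8^8 ≡ 152^2 = 23104 ≡ 426 (mod 493)
8^16 ≡ 426^2 = 181476 ≡ 52 (mod 493)
8^32 ≡ 52^2 = 2704 ≡ 239 (mod 493)
8^64 ≡ 239^2 = 57121 ≡ 426 (mod 493)
8^128 ≡ 426^2 = 181476 ≡ 52 (mod 493)
8^256 ≡ 52^2 = 2704 ≡ 239 (mod 493)
492 = 256 + 128 + 64 + 32 + 8 + 4 in binary powers of 2.
So 8^492 ≡ 239 · 52 · 426 · 239 · 426 · 152 ≡ 458 (mod 493).
Since 458 ≠ 1, base 8 is a Fermat witness: 493 is composite.

458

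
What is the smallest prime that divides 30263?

30263 is odd.
Digit sum 14, not divisible by 3.
Ends in 3: not divisible by 5.
7: 30263 = 7·4323 + 2
11: 30263 = 11·2751 + 2
13: 30263 = 13·2327 + 12
17: 30263 = 17·1780 + 3
19: 30263 = 19·1592 + 15
23: 30263 = 23·1315 + 18
29: 30263 = 29·1043 + 16
31: 30263 = 31·976 + 7
37: 30263 = 37·817 + 34
41: 30263 = 41·738 + 5
43: 30263 = 43·703 + 34
47: 30263 = 47·643 + 42
53: 30263 = 53·571

53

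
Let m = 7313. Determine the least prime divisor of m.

7313 is odd.
Digit sum 14, not divisible by 3.
Ends in 3: not divisible by 5.
7: 7313 = 7·1044 + 5
11: 7313 = 11·664 + 9
13: 7313 = 13·562 + 7
17: 7313 = 17·430 + 3
19: 7313 = 19·384 + 17
23: 7313 = 23·317 + 22
29: 7313 = 29·252 + 5
31: 7313 = 31·235 + 28
37: 7313 = 37·197 + 24
41: 7313 = 41·178 + 15
43: 7313 = 43·170 + 3
47: 7313 = 47·155 + 28
53: 7313 = 53·137 + 52
59: 7313 = 59·123 + 56
61: 7313 = 61·119 + 54
67: 7313 = 67·109 + 10
71: 7313 = 71·103

71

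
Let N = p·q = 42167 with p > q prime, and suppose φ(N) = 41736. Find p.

283

φ(n) = (p−1)(q−1) = n − (p+q) + 1, so p + q = 42167 − 41736 + 1 = 432.
p and q are the roots of t² − 432t + 42167 = 0.
Discriminant: 432² − 4·42167 = 186624 − 168668 = 17956; √17956 = 134.
q = (432 − 134)/2 = 149, p = (432 + 134)/2 = 283.
Check: 149 · 283 = 42167.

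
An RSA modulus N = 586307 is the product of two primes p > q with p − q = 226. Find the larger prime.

Since p = q + 226, we have 586307 = q(q + 226), so q² + 226q − 586307 = 0.
Discriminant: 226² + 4·586307 = 51076 + 2345228 = 2396304; √2396304 = 1548.
q = (−226 + 1548)/2 = 661, and p = q + 226 = 887.
Check: 661 · 887 = 586307.

887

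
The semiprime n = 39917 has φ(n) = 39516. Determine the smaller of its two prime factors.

179

φ(n) = (p−1)(q−1) = n − (p+q) + 1, so p + q = 39917 − 39516 + 1 = 402.
p and q are the roots of t² − 402t + 39917 = 0.
Discriminant: 402² − 4·39917 = 161604 − 159668 = 1936; √1936 = 44.
q = (402 − 44)/2 = 179, p = (402 + 44)/2 = 223.
Check: 179 · 223 = 39917.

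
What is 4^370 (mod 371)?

4^1 ≡ 4 (mod 371)
4^2 ≡ 4^2 = 16 ≡ 16 (mod 371)
4^4 ≡ 16^2 = 256 ≡ 256 (mod 371)
4^8 ≡ 256^2 = 65536 ≡ 240 (mod 371)
4^16 ≡ 240^2 = 57600 ≡ 95 (mod 371)
4^32 ≡ 95^2 = 9025 ≡ 121 (mod 371)
4^64 ≡ 121^2 = 14641 ≡ 172 (mod 371)
4^128 ≡ 172^2 = 29584 ≡ 275 (mod 371)
4^256 ≡ 275^2 = 75625 ≡ 312 (mod 371)
370 = 256 + 64 + 32 + 16 + 2 in binary powers of 2.
So 4^370 ≡ 312 · 172 · 121 · 95 · 16 ≡ 333 (mod 371).
Since 333 ≠ 1, base 4 is a Fermat witness: 371 is composite.

333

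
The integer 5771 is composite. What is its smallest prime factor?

29

5771 is odd.
Digit sum 20, not divisible by 3.
Ends in 1: not divisible by 5.
7: 5771 = 7·824 + 3
11: 5771 = 11·524 + 7
13: 5771 = 13·443 + 12
17: 5771 = 17·339 + 8
19: 5771 = 19·303 + 14
23: 5771 = 23·250 + 21
29: 5771 = 29·199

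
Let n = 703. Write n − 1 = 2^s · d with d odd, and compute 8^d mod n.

703 − 1 = 702 = 2^1 · 351, so d = 351.
8^1 ≡ 8 (mod 703)
8^2 ≡ 8^2 = 64 ≡ 64 (mod 703)
8^4 ≡ 64^2 = 4096 ≡ 581 (mod 703)
8^8 ≡ 581^2 = 337561 ≡ 121 (mod 703)
8^16 ≡ 121^2 = 14641 ≡ 581 (mod 703)
8^32 ≡ 581^2 = 337561 ≡ 121 (mod 703)
8^64 ≡ 121^2 = 14641 ≡ 581 (mod 703)
8^128 ≡ 581^2 = 337561 ≡ 121 (mod 703)
8^256 ≡ 121^2 = 14641 ≡ 581 (mod 703)
351 = 256 + 64 + 16 + 8 + 4 + 2 + 1 in binary powers of 2.
So 8^351 ≡ 581 · 581 · 581 · 121 · 581 · 64 · 8 ≡ 512 (mod 703).
Squaring chain: 512; never reaches −1, so base 8 is a Miller–Rabin witness that 703 is composite.

512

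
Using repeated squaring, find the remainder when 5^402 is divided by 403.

311

5^1 ≡ 5 (mod 403)
5^2 ≡ 5^2 = 25 ≡ 25 (mod 403)
5^4 ≡ 25^2 = 625 ≡ 222 (mod 403)
5^8 ≡ 222^2 = 49284 ≡ 118 (mod 403)
5^16 ≡ 118^2 = 13924 ≡ 222 (mod 403)
5^32 ≡ 222^2 = 49284 ≡ 118 (mod 403)
5^64 ≡ 118^2 = 13924 ≡ 222 (mod 403)
5^128 ≡ 222^2 = 49284 ≡ 118 (mod 403)
5^256 ≡ 118^2 = 13924 ≡ 222 (mod 403)
402 = 256 + 128 + 16 + 2 in binary powers of 2.
So 5^402 ≡ 222 · 118 · 222 · 25 ≡ 311 (mod 403).
Since 311 ≠ 1, base 5 is a Fermat witness: 403 is composite.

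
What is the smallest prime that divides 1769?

29

1769 is odd.
Digit sum 23, not divisible by 3.
Ends in 9: not divisible by 5.
7: 1769 = 7·252 + 5
11: 1769 = 11·160 + 9
13: 1769 = 13·136 + 1
17: 1769 = 17·104 + 1
19: 1769 = 19·93 + 2
23: 1769 = 23·76 + 21
29: 1769 = 29·61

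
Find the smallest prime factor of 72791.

72791 is odd.
Digit sum 26, not divisible by 3.
Ends in 1: not divisible by 5.
7: 72791 = 7·10398 + 5
11: 72791 = 11·6617 + 4
13: 72791 = 13·5599 + 4
17: 72791 = 17·4281 + 14
19: 72791 = 19·3831 + 2
23: 72791 = 23·3164 + 19
29: 72791 = 29·2510 + 1
31: 72791 = 31·2348 + 3
37: 72791 = 37·1967 + 12
41: 72791 = 41·1775 + 16
43: 72791 = 43·1692 + 35
47: 72791 = 47·1548 + 35
53: 72791 = 53·1373 + 22
59: 72791 = 59·1233 + 44
61: 72791 = 61·1193 + 18
67: 72791 = 67·1086 + 29
71: 72791 = 71·1025 + 16
73: 72791 = 73·997 + 10
79: 72791 = 79·921 + 32
83: 72791 = 83·877

83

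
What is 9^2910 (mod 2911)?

2746

9^1 ≡ 9 (mod 2911)
9^2 ≡ 9^2 = 81 ≡ 81 (mod 2911)
9^4 ≡ 81^2 = 6561 ≡ 739 (mod 2911)
9^8 ≡ 739^2 = 546121 ≡ 1764 (mod 2911)
9^16 ≡ 1764^2 = 3111696 ≡ 2748 (mod 2911)
9^32 ≡ 2748^2 = 7551504 ≡ 370 (mod 2911)
9^64 ≡ 370^2 = 136900 ≡ 83 (mod 2911)
9^128 ≡ 83^2 = 6889 ≡ 1067 (mod 2911)
9^256 ≡ 1067^2 = 1138489 ≡ 288 (mod 2911)
9^512 ≡ 288^2 = 82944 ≡ 1436 (mod 2911)
9^1024 ≡ 1436^2 = 2062096 ≡ 1108 (mod 2911)
9^2048 ≡ 1108^2 = 1227664 ≡ 2133 (mod 2911)
2910 = 2048 + 512 + 256 + 64 + 16 + 8 + 4 + 2 in binary powers of 2.
So 9^2910 ≡ 2133 · 1436 · 288 · 83 · 2748 · 1764 · 739 · 81 ≡ 2746 (mod 2911).
Since 2746 ≠ 1, base 9 is a Fermat witness: 2911 is composite.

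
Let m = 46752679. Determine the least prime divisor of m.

46752679 is odd.
Digit sum 46, not divisible by 3.
Ends in 9: not divisible by 5.
7: 46752679 = 7·6678954 + 1
11: 46752679 = 11·4250243 + 6
13: 46752679 = 13·3596359 + 12
17: 46752679 = 17·2750157 + 10
19: 46752679 = 19·2460667 + 6
23: 46752679 = 23·2032725 + 4
29: 46752679 = 29·1612161 + 10
31: 46752679 = 31·1508150 + 29
37: 46752679 = 37·1263585 + 34
41: 46752679 = 41·1140309 + 10
43: 46752679 = 43·1087271 + 26
47: 46752679 = 47·994737 + 40
53: 46752679 = 53·882126 + 1
59: 46752679 = 59·792418 + 17
61: 46752679 = 61·766437 + 22
67: 46752679 = 67·697801 + 12
71: 46752679 = 71·658488 + 31
73: 46752679 = 73·640447 + 48
79: 46752679 = 79·591806 + 5
83: 46752679 = 83·563285 + 24
89: 46752679 = 89·525311

89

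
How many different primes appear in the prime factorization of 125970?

6

125970 = 2 · 62985
62985 = 3 · 20995
20995 = 5 · 4199
4199 = 13 · 323
323 = 17 · 19
125970 = 2 · 3 · 5 · 13 · 17 · 19, which has 6 distinct prime factors.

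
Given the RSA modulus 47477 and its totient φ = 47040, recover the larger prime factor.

241

φ(n) = (p−1)(q−1) = n − (p+q) + 1, so p + q = 47477 − 47040 + 1 = 438.
p and q are the roots of t² − 438t + 47477 = 0.
Discriminant: 438² − 4·47477 = 191844 − 189908 = 1936; √1936 = 44.
q = (438 − 44)/2 = 197, p = (438 + 44)/2 = 241.
Check: 197 · 241 = 47477.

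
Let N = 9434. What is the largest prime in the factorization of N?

89

9434 = 2 · 4717
4717 = 53 · 89
89 is prime.
So 9434 = 2 · 53 · 89; the largest prime factor is 89.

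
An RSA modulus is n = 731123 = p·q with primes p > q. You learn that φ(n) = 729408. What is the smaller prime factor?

787

φ(n) = (p−1)(q−1) = n − (p+q) + 1, so p + q = 731123 − 729408 + 1 = 1716.
p and q are the roots of t² − 1716t + 731123 = 0.
Discriminant: 1716² − 4·731123 = 2944656 − 2924492 = 20164; √20164 = 142.
q = (1716 − 142)/2 = 787, p = (1716 + 142)/2 = 929.
Check: 787 · 929 = 731123.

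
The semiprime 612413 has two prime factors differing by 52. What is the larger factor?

Since p = q + 52, we have 612413 = q(q + 52), so q² + 52q − 612413 = 0.
Discriminant: 52² + 4·612413 = 2704 + 2449652 = 2452356; √2452356 = 1566.
q = (−52 + 1566)/2 = 757, and p = q + 52 = 809.
Check: 757 · 809 = 612413.

809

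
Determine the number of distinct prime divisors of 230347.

3

230347 = 13^2 · 1363
1363 = 29 · 47
230347 = 13^2 · 29 · 47, which has 3 distinct prime factors.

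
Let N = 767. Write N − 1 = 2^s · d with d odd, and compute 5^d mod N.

580

767 − 1 = 766 = 2^1 · 383, so d = 383.
5^1 ≡ 5 (mod 767)
5^2 ≡ 5^2 = 25 ≡ 25 (mod 767)
5^4 ≡ 25^2 = 625 ≡ 625 (mod 767)
5^8 ≡ 625^2 = 390625 ≡ 222 (mod 767)
5^16 ≡ 222^2 = 49284 ≡ 196 (mod 767)
5^32 ≡ 196^2 = 38416 ≡ 66 (mod 767)
5^64 ≡ 66^2 = 4356 ≡ 521 (mod 767)
5^128 ≡ 521^2 = 271441 ≡ 690 (mod 767)
5^256 ≡ 690^2 = 476100 ≡ 560 (mod 767)
383 = 256 + 64 + 32 + 16 + 8 + 4 + 2 + 1 in binary powers of 2.
So 5^383 ≡ 560 · 521 · 66 · 196 · 222 · 625 · 25 · 5 ≡ 580 (mod 767).
Squaring chain: 580; never reaches −1, so base 5 is a Miller–Rabin witness that 767 is composite.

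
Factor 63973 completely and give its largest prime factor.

63973 = 7 · 9139
9139 = 13 · 703
703 = 19 · 37
37 is prime.
So 63973 = 7 · 13 · 19 · 37; the largest prime factor is 37.

37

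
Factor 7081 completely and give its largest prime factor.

97

7081 = 73 · 97
97 is prime.
So 7081 = 73 · 97; the largest prime factor is 97.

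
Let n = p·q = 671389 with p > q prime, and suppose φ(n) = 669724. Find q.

φ(n) = (p−1)(q−1) = n − (p+q) + 1, so p + q = 671389 − 669724 + 1 = 1666.
p and q are the roots of t² − 1666t + 671389 = 0.
Discriminant: 1666² − 4·671389 = 2775556 − 2685556 = 90000; √90000 = 300.
q = (1666 − 300)/2 = 683, p = (1666 + 300)/2 = 983.
Check: 683 · 983 = 671389.

683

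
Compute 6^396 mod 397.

1

6^1 ≡ 6 (mod 397)
6^2 ≡ 6^2 = 36 ≡ 36 (mod 397)
6^4 ≡ 36^2 = 1296 ≡ 105 (mod 397)
6^8 ≡ 105^2 = 11025 ≡ 306 (mod 397)
6^16 ≡ 306^2 = 93636 ≡ 341 (mod 397)
6^32 ≡ 341^2 = 116281 ≡ 357 (mod 397)
6^64 ≡ 357^2 = 127449 ≡ 12 (mod 397)
6^128 ≡ 12^2 = 144 ≡ 144 (mod 397)
6^256 ≡ 144^2 = 20736 ≡ 92 (mod 397)
396 = 256 + 128 + 8 + 4 in binary powers of 2.
So 6^396 ≡ 92 · 144 · 306 · 105 ≡ 1 (mod 397).
Since the result is 1, base 6 gives no evidence that 397 is composite.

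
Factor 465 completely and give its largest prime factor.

465 = 3 · 155
155 = 5 · 31
31 is prime.
So 465 = 3 · 5 · 31; the largest prime factor is 31.

31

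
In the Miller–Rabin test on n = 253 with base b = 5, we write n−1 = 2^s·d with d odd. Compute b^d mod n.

253 − 1 = 252 = 2^2 · 63, so d = 63.
5^1 ≡ 5 (mod 253)
5^2 ≡ 5^2 = 25 ≡ 25 (mod 253)
5^4 ≡ 25^2 = 625 ≡ 119 (mod 253)
5^8 ≡ 119^2 = 14161 ≡ 246 (mod 253)
5^16 ≡ 246^2 = 60516 ≡ 49 (mod 253)
5^32 ≡ 49^2 = 2401 ≡ 124 (mod 253)
63 = 32 + 16 + 8 + 4 + 2 + 1 in binary powers of 2.
So 5^63 ≡ 124 · 49 · 246 · 119 · 25 · 5 ≡ 191 (mod 253).
Squaring chain: 191 → 49; never reaches −1, so base 5 is a Miller–Rabin witness that 253 is composite.

191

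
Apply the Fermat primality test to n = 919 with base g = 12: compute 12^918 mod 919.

12^1 ≡ 12 (mod 919)
12^2 ≡ 12^2 = 144 ≡ 144 (mod 919)
12^4 ≡ 144^2 = 20736 ≡ 518 (mod 919)
12^8 ≡ 518^2 = 268324 ≡ 895 (mod 919)
12^16 ≡ 895^2 = 801025 ≡ 576 (mod 919)
12^32 ≡ 576^2 = 331776 ≡ 17 (mod 919)
12^64 ≡ 17^2 = 289 ≡ 289 (mod 919)
12^128 ≡ 289^2 = 83521 ≡ 811 (mod 919)
12^256 ≡ 811^2 = 657721 ≡ 636 (mod 919)
12^512 ≡ 636^2 = 404496 ≡ 136 (mod 919)
918 = 512 + 256 + 128 + 16 + 4 + 2 in binary powers of 2.
So 12^918 ≡ 136 · 636 · 811 · 576 · 518 · 144 ≡ 1 (mod 919).
Since the result is 1, base 12 gives no evidence that 919 is composite.

1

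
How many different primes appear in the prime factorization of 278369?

278369 = 7^2 · 5681
5681 = 13 · 437
437 = 19 · 23
278369 = 7^2 · 13 · 19 · 23, which has 4 distinct prime factors.

4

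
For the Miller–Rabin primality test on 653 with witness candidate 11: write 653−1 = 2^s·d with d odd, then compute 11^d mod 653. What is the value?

652

653 − 1 = 652 = 2^2 · 163, so d = 163.
11^1 ≡ 11 (mod 653)
11^2 ≡ 11^2 = 121 ≡ 121 (mod 653)
11^4 ≡ 121^2 = 14641 ≡ 275 (mod 653)
11^8 ≡ 275^2 = 75625 ≡ 530 (mod 653)
11^16 ≡ 530^2 = 280900 ≡ 110 (mod 653)
11^32 ≡ 110^2 = 12100 ≡ 346 (mod 653)
11^64 ≡ 346^2 = 119716 ≡ 217 (mod 653)
11^128 ≡ 217^2 = 47089 ≡ 73 (mod 653)
163 = 128 + 32 + 2 + 1 in binary powers of 2.
So 11^163 ≡ 73 · 346 · 121 · 11 ≡ 652 (mod 653).
Since 11^d ≡ 652 (mod 653), base 11 does not prove 653 composite.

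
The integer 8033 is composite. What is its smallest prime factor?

8033 is odd.
Digit sum 14, not divisible by 3.
Ends in 3: not divisible by 5.
7: 8033 = 7·1147 + 4
11: 8033 = 11·730 + 3
13: 8033 = 13·617 + 12
17: 8033 = 17·472 + 9
19: 8033 = 19·422 + 15
23: 8033 = 23·349 + 6
29: 8033 = 29·277

29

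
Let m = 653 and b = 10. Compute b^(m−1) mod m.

1

10^1 ≡ 10 (mod 653)
10^2 ≡ 10^2 = 100 ≡ 100 (mod 653)
10^4 ≡ 100^2 = 10000 ≡ 205 (mod 653)
10^8 ≡ 205^2 = 42025 ≡ 233 (mod 653)
10^16 ≡ 233^2 = 54289 ≡ 90 (mod 653)
10^32 ≡ 90^2 = 8100 ≡ 264 (mod 653)
10^64 ≡ 264^2 = 69696 ≡ 478 (mod 653)
10^128 ≡ 478^2 = 228484 ≡ 587 (mod 653)
10^256 ≡ 587^2 = 344569 ≡ 438 (mod 653)
10^512 ≡ 438^2 = 191844 ≡ 515 (mod 653)
652 = 512 + 128 + 8 + 4 in binary powers of 2.
So 10^652 ≡ 515 · 587 · 233 · 205 ≡ 1 (mod 653).
Since the result is 1, base 10 gives no evidence that 653 is composite.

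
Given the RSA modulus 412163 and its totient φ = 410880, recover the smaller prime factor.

641

φ(n) = (p−1)(q−1) = n − (p+q) + 1, so p + q = 412163 − 410880 + 1 = 1284.
p and q are the roots of t² − 1284t + 412163 = 0.
Discriminant: 1284² − 4·412163 = 1648656 − 1648652 = 4; √4 = 2.
q = (1284 − 2)/2 = 641, p = (1284 + 2)/2 = 643.
Check: 641 · 643 = 412163.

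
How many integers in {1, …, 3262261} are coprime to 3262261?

3213648

Factor: 3262261 = 109 · 173^2.
φ(3262261) = (109−1) · 173^1·(173−1) = 108 · 29756 = 3213648.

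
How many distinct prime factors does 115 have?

2

115 = 5 · 23
115 = 5 · 23, which has 2 distinct prime factors.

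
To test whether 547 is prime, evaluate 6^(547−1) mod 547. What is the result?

1

6^1 ≡ 6 (mod 547)
6^2 ≡ 6^2 = 36 ≡ 36 (mod 547)
6^4 ≡ 36^2 = 1296 ≡ 202 (mod 547)
6^8 ≡ 202^2 = 40804 ≡ 326 (mod 547)
6^16 ≡ 326^2 = 106276 ≡ 158 (mod 547)
6^32 ≡ 158^2 = 24964 ≡ 349 (mod 547)
6^64 ≡ 349^2 = 121801 ≡ 367 (mod 547)
6^128 ≡ 367^2 = 134689 ≡ 127 (mod 547)
6^256 ≡ 127^2 = 16129 ≡ 266 (mod 547)
6^512 ≡ 266^2 = 70756 ≡ 193 (mod 547)
546 = 512 + 32 + 2 in binary powers of 2.
So 6^546 ≡ 193 · 349 · 36 ≡ 1 (mod 547).
Since the result is 1, base 6 gives no evidence that 547 is composite.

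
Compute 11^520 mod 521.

1

11^1 ≡ 11 (mod 521)
11^2 ≡ 11^2 = 121 ≡ 121 (mod 521)
11^4 ≡ 121^2 = 14641 ≡ 53 (mod 521)
11^8 ≡ 53^2 = 2809 ≡ 204 (mod 521)
11^16 ≡ 204^2 = 41616 ≡ 457 (mod 521)
11^32 ≡ 457^2 = 208849 ≡ 449 (mod 521)
11^64 ≡ 449^2 = 201601 ≡ 495 (mod 521)
11^128 ≡ 495^2 = 245025 ≡ 155 (mod 521)
11^256 ≡ 155^2 = 24025 ≡ 59 (mod 521)
11^512 ≡ 59^2 = 3481 ≡ 355 (mod 521)
520 = 512 + 8 in binary powers of 2.
So 11^520 ≡ 355 · 204 ≡ 1 (mod 521).
Since the result is 1, base 11 gives no evidence that 521 is composite.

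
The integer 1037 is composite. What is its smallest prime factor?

1037 is odd.
Digit sum 11, not divisible by 3.
Ends in 7: not divisible by 5.
7: 1037 = 7·148 + 1
11: 1037 = 11·94 + 3
13: 1037 = 13·79 + 10
17: 1037 = 17·61

17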